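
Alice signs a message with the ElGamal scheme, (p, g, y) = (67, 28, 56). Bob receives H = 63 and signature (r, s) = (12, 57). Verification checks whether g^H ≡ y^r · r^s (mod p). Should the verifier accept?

Left side g^H mod p:
28^2 = 784 ≡ 47
28^4 ≡ 47^2 = 2209 ≡ 65
28^8 ≡ 65^2 = 4225 ≡ 4
28^16 ≡ 4^2 = 16
28^32 ≡ 16^2 = 256 ≡ 55
63 = 32 + 16 + 8 + 4 + 2 + 1, so 28^63 ≡ 55·16·4·65·47·28 ≡ 53 (mod 67)
Right side y^r · r^s mod p:
56^2 = 3136 ≡ 54
56^4 ≡ 54^2 = 2916 ≡ 35
56^8 ≡ 35^2 = 1225 ≡ 19
12 = 8 + 4, so 56^12 ≡ 19·35 ≡ 62 (mod 67)
12^2 = 144 ≡ 10
12^4 ≡ 10^2 = 100 ≡ 33
12^8 ≡ 33^2 = 1089 ≡ 17
12^16 ≡ 17^2 = 289 ≡ 21
12^32 ≡ 21^2 = 441 ≡ 39
57 = 32 + 16 + 8 + 1, so 12^57 ≡ 39·21·17·12 ≡ 45 (mod 67)
62·45 = 2790 ≡ 43 (mod 67)
53 ≠ 43, so verification fails.

reject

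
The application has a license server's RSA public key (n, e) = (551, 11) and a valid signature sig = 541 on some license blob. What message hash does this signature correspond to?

Squares mod 551: sig^1≡541, sig^2≡100, sig^4≡82, sig^8≡112
11 = 8 + 2 + 1, so sig^11 ≡ 112·100·541 ≡ 404 (mod 551)

404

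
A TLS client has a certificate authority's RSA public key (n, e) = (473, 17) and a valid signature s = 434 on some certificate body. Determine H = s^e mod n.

322

Squares mod 473: s^1≡434, s^2≡102, s^4≡471, s^8≡4, s^16≡16
17 = 16 + 1, so s^17 ≡ 16·434 ≡ 322 (mod 473)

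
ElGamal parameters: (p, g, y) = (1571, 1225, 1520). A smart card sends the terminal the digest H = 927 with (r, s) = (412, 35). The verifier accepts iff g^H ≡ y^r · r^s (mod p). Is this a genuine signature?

Left side g^H mod p:
1225^2 = 1500625 ≡ 320
1225^4 ≡ 320^2 = 102400 ≡ 285
1225^8 ≡ 285^2 = 81225 ≡ 1104
1225^16 ≡ 1104^2 = 1218816 ≡ 1291
1225^32 ≡ 1291^2 = 1666681 ≡ 1421
1225^64 ≡ 1421^2 = 2019241 ≡ 506
1225^128 ≡ 506^2 = 256036 ≡ 1534
1225^256 ≡ 1534^2 = 2353156 ≡ 1369
1225^512 ≡ 1369^2 = 1874161 ≡ 1529
927 = 512 + 256 + 128 + 16 + 8 + 4 + 2 + 1, so 1225^927 ≡ 1529·1369·1534·1291·1104·285·320·1225 ≡ 1407 (mod 1571)
Right side y^r · r^s mod p:
1520^2 = 2310400 ≡ 1030
1520^4 ≡ 1030^2 = 1060900 ≡ 475
1520^8 ≡ 475^2 = 225625 ≡ 972
1520^16 ≡ 972^2 = 944784 ≡ 613
1520^32 ≡ 613^2 = 375769 ≡ 300
1520^64 ≡ 300^2 = 90000 ≡ 453
1520^128 ≡ 453^2 = 205209 ≡ 979
1520^256 ≡ 979^2 = 958441 ≡ 131
412 = 256 + 128 + 16 + 8 + 4, so 1520^412 ≡ 131·979·613·972·475 ≡ 713 (mod 1571)
412^2 = 169744 ≡ 76
412^4 ≡ 76^2 = 5776 ≡ 1063
412^8 ≡ 1063^2 = 1129969 ≡ 420
412^16 ≡ 420^2 = 176400 ≡ 448
412^32 ≡ 448^2 = 200704 ≡ 1187
35 = 32 + 2 + 1, so 412^35 ≡ 1187·76·412 ≡ 626 (mod 1571)
713·626 = 446338 ≡ 174 (mod 1571)
1407 ≠ 174, so verification fails.

forged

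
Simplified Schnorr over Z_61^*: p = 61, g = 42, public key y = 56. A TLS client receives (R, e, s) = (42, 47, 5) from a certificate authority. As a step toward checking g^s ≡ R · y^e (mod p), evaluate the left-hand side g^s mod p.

13

Squares mod 61: 42^1≡42, 42^2≡56, 42^4≡25
5 = 4 + 1, so 42^5 ≡ 25·42 ≡ 13 (mod 61)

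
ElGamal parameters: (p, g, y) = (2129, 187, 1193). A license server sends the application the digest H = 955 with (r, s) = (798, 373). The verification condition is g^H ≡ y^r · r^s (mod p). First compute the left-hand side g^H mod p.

Squares mod 2129: 187^1≡187, 187^2≡905, 187^4≡1489, 187^8≡832, 187^16≡299, 187^32≡2112, 187^64≡289, 187^128≡490, 187^256≡1652, 187^512≡1855
955 = 512 + 256 + 128 + 32 + 16 + 8 + 2 + 1, so 187^955 ≡ 1855·1652·490·2112·299·832·905·187 ≡ 510 (mod 2129)

510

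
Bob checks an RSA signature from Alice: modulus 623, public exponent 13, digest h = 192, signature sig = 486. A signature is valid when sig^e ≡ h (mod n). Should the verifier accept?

accept

sig^2 ≡ 486^2 = 236196 ≡ 79
sig^4 ≡ 79^2 = 6241 ≡ 11
sig^8 ≡ 11^2 = 121
13 = 8 + 4 + 1, so sig^13 ≡ 121·11·486 ≡ 192 (mod 623)
Since 192 equals the digest 192, verification succeeds.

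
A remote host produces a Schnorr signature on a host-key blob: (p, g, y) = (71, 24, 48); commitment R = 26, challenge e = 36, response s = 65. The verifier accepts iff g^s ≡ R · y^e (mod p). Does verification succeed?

g^s mod p:
Squares mod 71: 24^1≡24, 24^2≡8, 24^4≡64, 24^8≡49, 24^16≡58, 24^32≡27, 24^64≡19
65 = 64 + 1, so 24^65 ≡ 19·24 ≡ 30 (mod 71)
R · y^e mod p:
Squares mod 71: 48^1≡48, 48^2≡32, 48^4≡30, 48^8≡48, 48^16≡32, 48^32≡30
36 = 32 + 4, so 48^36 ≡ 30·30 ≡ 48 (mod 71)
26·48 = 1248 ≡ 41 (mod 71)
30 ≠ 41; the check fails.

fails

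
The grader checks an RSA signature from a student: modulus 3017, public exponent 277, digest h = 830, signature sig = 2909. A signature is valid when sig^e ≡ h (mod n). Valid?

yes

Squares mod 3017: sig^1≡2909, sig^2≡2613, sig^4≡298, sig^8≡1311, sig^16≡2048, sig^32≡674, sig^64≡1726, sig^128≡1297, sig^256≡1740
277 = 256 + 16 + 4 + 1, so sig^277 ≡ 1740·2048·298·2909 ≡ 830 (mod 3017)
830 = h, so the signature checks out.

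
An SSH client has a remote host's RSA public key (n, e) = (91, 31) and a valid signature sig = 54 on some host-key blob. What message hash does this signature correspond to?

sig^31 mod 91 = 89

89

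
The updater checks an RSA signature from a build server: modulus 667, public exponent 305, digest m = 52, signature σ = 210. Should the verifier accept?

Squares mod 667: σ^1≡210, σ^2≡78, σ^4≡81, σ^8≡558, σ^16≡542, σ^32≡284, σ^64≡616, σ^128≡600, σ^256≡487
305 = 256 + 32 + 16 + 1, so σ^305 ≡ 487·284·542·210 ≡ 52 (mod 667)
σ^305 mod 667 = 52 matches m.

accept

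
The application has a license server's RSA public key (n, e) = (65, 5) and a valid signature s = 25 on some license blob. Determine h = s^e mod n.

25

Squares mod 65: s^1≡25, s^2≡40, s^4≡40
5 = 4 + 1, so s^5 ≡ 40·25 ≡ 25 (mod 65)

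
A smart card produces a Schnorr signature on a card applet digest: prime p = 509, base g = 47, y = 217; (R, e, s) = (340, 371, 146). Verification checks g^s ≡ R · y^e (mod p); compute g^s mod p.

427

Squares mod 509: 47^1≡47, 47^2≡173, 47^4≡407, 47^8≡224, 47^16≡294, 47^32≡415, 47^64≡183, 47^128≡404
146 = 128 + 16 + 2, so 47^146 ≡ 404·294·173 ≡ 427 (mod 509)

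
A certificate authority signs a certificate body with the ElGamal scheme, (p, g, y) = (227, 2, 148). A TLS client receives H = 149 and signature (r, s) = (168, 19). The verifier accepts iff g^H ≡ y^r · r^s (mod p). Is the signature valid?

invalid

Left side g^H mod p:
Squares mod 227: 2^1≡2, 2^2≡4, 2^4≡16, 2^8≡29, 2^16≡160, 2^32≡176, 2^64≡104, 2^128≡147
149 = 128 + 16 + 4 + 1, so 2^149 ≡ 147·160·16·2 ≡ 135 (mod 227)
Right side y^r · r^s mod p:
Squares mod 227: 148^1≡148, 148^2≡112, 148^4≡59, 148^8≡76, 148^16≡101, 148^32≡213, 148^64≡196, 148^128≡53
168 = 128 + 32 + 8, so 148^168 ≡ 53·213·76 ≡ 131 (mod 227)
Squares mod 227: 168^1≡168, 168^2≡76, 168^4≡101, 168^8≡213, 168^16≡196
19 = 16 + 2 + 1, so 168^19 ≡ 196·76·168 ≡ 80 (mod 227)
131·80 = 10480 ≡ 38 (mod 227)
135 ≠ 38, so verification fails.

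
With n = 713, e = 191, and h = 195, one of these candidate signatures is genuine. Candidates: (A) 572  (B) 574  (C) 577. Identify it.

A

Candidate A: Squares mod 713: 572^1≡572, 572^2≡630, 572^4≡472, 572^8≡328, 572^16≡634, 572^32≡537, 572^64≡317, 572^128≡669; 191 = 128 + 32 + 16 + 8 + 4 + 2 + 1, so 572^191 ≡ 669·537·634·328·472·630·572 ≡ 195 (mod 713)
  → matches h = 195
Candidate B: Squares mod 713: 574^1≡574, 574^2≡70, 574^4≡622, 574^8≡438, 574^16≡47, 574^32≡70, 574^64≡622, 574^128≡438; 191 = 128 + 32 + 16 + 8 + 4 + 2 + 1, so 574^191 ≡ 438·70·47·438·622·70·574 ≡ 574 (mod 713)
Candidate C: Squares mod 713: 577^1≡577, 577^2≡671, 577^4≡338, 577^8≡164, 577^16≡515, 577^32≡702, 577^64≡121, 577^128≡381; 191 = 128 + 32 + 16 + 8 + 4 + 2 + 1, so 577^191 ≡ 381·702·515·164·338·671·577 ≡ 568 (mod 713)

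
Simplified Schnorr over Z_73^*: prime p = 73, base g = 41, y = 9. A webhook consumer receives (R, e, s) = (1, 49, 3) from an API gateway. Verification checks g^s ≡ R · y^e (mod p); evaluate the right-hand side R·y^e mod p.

9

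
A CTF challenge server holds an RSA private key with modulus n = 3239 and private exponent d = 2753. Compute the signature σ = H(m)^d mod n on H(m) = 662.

(H(m))^2 ≡ 662^2 = 438244 ≡ 979
(H(m))^4 ≡ 979^2 = 958441 ≡ 2936
(H(m))^8 ≡ 2936^2 = 8620096 ≡ 1117
(H(m))^16 ≡ 1117^2 = 1247689 ≡ 674
(H(m))^32 ≡ 674^2 = 454276 ≡ 816
(H(m))^64 ≡ 816^2 = 665856 ≡ 1861
(H(m))^128 ≡ 1861^2 = 3463321 ≡ 830
(H(m))^256 ≡ 830^2 = 688900 ≡ 2232
(H(m))^512 ≡ 2232^2 = 4981824 ≡ 242
(H(m))^1024 ≡ 242^2 = 58564 ≡ 262
(H(m))^2048 ≡ 262^2 = 68644 ≡ 625
2753 = 2048 + 512 + 128 + 64 + 1, so (H(m))^2753 ≡ 625·242·830·1861·662 ≡ 837 (mod 3239)

837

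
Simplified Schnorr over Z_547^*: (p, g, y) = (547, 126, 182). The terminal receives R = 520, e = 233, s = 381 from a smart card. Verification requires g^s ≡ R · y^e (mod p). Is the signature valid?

g^s mod p:
126^2 = 15876 ≡ 13
126^4 ≡ 13^2 = 169
126^8 ≡ 169^2 = 28561 ≡ 117
126^16 ≡ 117^2 = 13689 ≡ 14
126^32 ≡ 14^2 = 196
126^64 ≡ 196^2 = 38416 ≡ 126
126^128 ≡ 126^2 = 15876 ≡ 13
126^256 ≡ 13^2 = 169
381 = 256 + 64 + 32 + 16 + 8 + 4 + 1, so 126^381 ≡ 169·126·196·14·117·169·126 ≡ 544 (mod 547)
R · y^e mod p:
182^2 = 33124 ≡ 304
182^4 ≡ 304^2 = 92416 ≡ 520
182^8 ≡ 520^2 = 270400 ≡ 182
182^16 ≡ 182^2 = 33124 ≡ 304
182^32 ≡ 304^2 = 92416 ≡ 520
182^64 ≡ 520^2 = 270400 ≡ 182
182^128 ≡ 182^2 = 33124 ≡ 304
233 = 128 + 64 + 32 + 8 + 1, so 182^233 ≡ 304·182·520·182·182 ≡ 304 (mod 547)
520·304 = 158080 ≡ 544 (mod 547)
544 ≡ 544 (mod 547); signature holds.

valid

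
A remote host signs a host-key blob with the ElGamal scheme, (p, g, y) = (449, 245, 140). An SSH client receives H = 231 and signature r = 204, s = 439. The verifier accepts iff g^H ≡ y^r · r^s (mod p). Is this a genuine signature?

genuine

Left side g^H mod p:
Squares mod 449: 245^1≡245, 245^2≡308, 245^4≡125, 245^8≡359, 245^16≡18, 245^32≡324, 245^64≡359, 245^128≡18
231 = 128 + 64 + 32 + 4 + 2 + 1, so 245^231 ≡ 18·359·324·125·308·245 ≡ 357 (mod 449)
Right side y^r · r^s mod p:
Squares mod 449: 140^1≡140, 140^2≡293, 140^4≡90, 140^8≡18, 140^16≡324, 140^32≡359, 140^64≡18, 140^128≡324
204 = 128 + 64 + 8 + 4, so 140^204 ≡ 324·18·18·90 ≡ 431 (mod 449)
Squares mod 449: 204^1≡204, 204^2≡308, 204^4≡125, 204^8≡359, 204^16≡18, 204^32≡324, 204^64≡359, 204^128≡18, 204^256≡324
439 = 256 + 128 + 32 + 16 + 4 + 2 + 1, so 204^439 ≡ 324·18·324·18·125·308·204 ≡ 55 (mod 449)
431·55 = 23705 ≡ 357 (mod 449)
357 ≡ 357 (mod 449), so the signature is genuine.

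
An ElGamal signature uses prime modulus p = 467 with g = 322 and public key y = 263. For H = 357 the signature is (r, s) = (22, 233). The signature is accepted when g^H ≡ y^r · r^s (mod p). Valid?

no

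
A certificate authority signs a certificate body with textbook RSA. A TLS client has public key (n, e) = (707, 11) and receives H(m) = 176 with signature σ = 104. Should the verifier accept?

σ^2 ≡ 104^2 = 10816 ≡ 211
σ^4 ≡ 211^2 = 44521 ≡ 687
σ^8 ≡ 687^2 = 471969 ≡ 400
11 = 8 + 2 + 1, so σ^11 ≡ 400·211·104 ≡ 195 (mod 707)
σ^11 mod 707 = 195, but H(m) = 176.

reject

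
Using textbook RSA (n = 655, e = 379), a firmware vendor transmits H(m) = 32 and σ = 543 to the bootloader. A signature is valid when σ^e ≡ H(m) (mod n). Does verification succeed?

Squares mod 655: σ^1≡543, σ^2≡99, σ^4≡631, σ^8≡576, σ^16≡346, σ^32≡506, σ^64≡586, σ^128≡176, σ^256≡191
379 = 256 + 64 + 32 + 16 + 8 + 2 + 1, so σ^379 ≡ 191·586·506·346·576·99·543 ≡ 32 (mod 655)
σ^379 mod 655 = 32 matches H(m).

passes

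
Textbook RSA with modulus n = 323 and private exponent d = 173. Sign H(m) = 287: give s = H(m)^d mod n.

53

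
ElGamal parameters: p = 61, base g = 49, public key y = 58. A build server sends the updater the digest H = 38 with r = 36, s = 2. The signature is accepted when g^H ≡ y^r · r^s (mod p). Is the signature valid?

valid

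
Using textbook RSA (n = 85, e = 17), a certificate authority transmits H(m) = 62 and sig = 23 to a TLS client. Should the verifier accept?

reject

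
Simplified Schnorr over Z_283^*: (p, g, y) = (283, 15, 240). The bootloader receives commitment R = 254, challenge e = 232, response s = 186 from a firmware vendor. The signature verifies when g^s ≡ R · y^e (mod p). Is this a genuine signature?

forged

g^s mod p:
Squares mod 283: 15^1≡15, 15^2≡225, 15^4≡251, 15^8≡175, 15^16≡61, 15^32≡42, 15^64≡66, 15^128≡111
186 = 128 + 32 + 16 + 8 + 2, so 15^186 ≡ 111·42·61·175·225 ≡ 161 (mod 283)
R · y^e mod p:
Squares mod 283: 240^1≡240, 240^2≡151, 240^4≡161, 240^8≡168, 240^16≡207, 240^32≡116, 240^64≡155, 240^128≡253
232 = 128 + 64 + 32 + 8, so 240^232 ≡ 253·155·116·168 ≡ 230 (mod 283)
254·230 = 58420 ≡ 122 (mod 283)
161 ≠ 122; the check fails.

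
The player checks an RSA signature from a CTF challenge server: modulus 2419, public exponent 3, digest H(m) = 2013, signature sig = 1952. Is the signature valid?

sig^2 ≡ 1952^2 = 3810304 ≡ 379
3 = 2 + 1, so sig^3 ≡ 379·1952 ≡ 2013 (mod 2419)
2013 = H(m), so the signature checks out.

valid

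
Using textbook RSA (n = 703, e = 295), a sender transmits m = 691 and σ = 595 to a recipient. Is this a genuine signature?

forged

σ^2 ≡ 595^2 = 354025 ≡ 416
σ^4 ≡ 416^2 = 173056 ≡ 118
σ^8 ≡ 118^2 = 13924 ≡ 567
σ^16 ≡ 567^2 = 321489 ≡ 218
σ^32 ≡ 218^2 = 47524 ≡ 423
σ^64 ≡ 423^2 = 178929 ≡ 367
σ^128 ≡ 367^2 = 134689 ≡ 416
σ^256 ≡ 416^2 = 173056 ≡ 118
295 = 256 + 32 + 4 + 2 + 1, so σ^295 ≡ 118·423·118·416·595 ≡ 522 (mod 703)
σ^295 mod 703 = 522, but m = 691.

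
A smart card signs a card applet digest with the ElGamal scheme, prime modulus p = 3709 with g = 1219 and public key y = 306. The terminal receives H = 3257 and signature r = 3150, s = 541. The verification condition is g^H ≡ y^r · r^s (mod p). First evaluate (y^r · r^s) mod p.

2340

Squares mod 3709: 306^1≡306, 306^2≡911, 306^4≡2814, 306^8≡3590, 306^16≡3034, 306^32≡3127, 306^64≡1205, 306^128≡1806, 306^256≡1425, 306^512≡1802, 306^1024≡1829, 306^2048≡3432
3150 = 2048 + 1024 + 64 + 8 + 4 + 2, so 306^3150 ≡ 3432·1829·1205·3590·2814·911 ≡ 2050 (mod 3709)
Squares mod 3709: 3150^1≡3150, 3150^2≡925, 3150^4≡2555, 3150^8≡185, 3150^16≡844, 3150^32≡208, 3150^64≡2465, 3150^128≡883, 3150^256≡799, 3150^512≡453
541 = 512 + 16 + 8 + 4 + 1, so 3150^541 ≡ 453·844·185·2555·3150 ≡ 1340 (mod 3709)
y^r · r^s ≡ 2050·1340 = 2747000 ≡ 2340 (mod 3709)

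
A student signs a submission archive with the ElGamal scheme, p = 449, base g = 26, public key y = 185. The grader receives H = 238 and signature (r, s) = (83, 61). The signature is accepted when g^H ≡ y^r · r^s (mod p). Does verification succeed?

Left side g^H mod p:
26^2 = 676 ≡ 227
26^4 ≡ 227^2 = 51529 ≡ 343
26^8 ≡ 343^2 = 117649 ≡ 11
26^16 ≡ 11^2 = 121
26^32 ≡ 121^2 = 14641 ≡ 273
26^64 ≡ 273^2 = 74529 ≡ 444
26^128 ≡ 444^2 = 197136 ≡ 25
238 = 128 + 64 + 32 + 8 + 4 + 2, so 26^238 ≡ 25·444·273·11·343·227 ≡ 221 (mod 449)
Right side y^r · r^s mod p:
185^2 = 34225 ≡ 101
185^4 ≡ 101^2 = 10201 ≡ 323
185^8 ≡ 323^2 = 104329 ≡ 161
185^16 ≡ 161^2 = 25921 ≡ 328
185^32 ≡ 328^2 = 107584 ≡ 273
185^64 ≡ 273^2 = 74529 ≡ 444
83 = 64 + 16 + 2 + 1, so 185^83 ≡ 444·328·101·185 ≡ 401 (mod 449)
83^2 = 6889 ≡ 154
83^4 ≡ 154^2 = 23716 ≡ 368
83^8 ≡ 368^2 = 135424 ≡ 275
83^16 ≡ 275^2 = 75625 ≡ 193
83^32 ≡ 193^2 = 37249 ≡ 431
61 = 32 + 16 + 8 + 4 + 1, so 83^61 ≡ 431·193·275·368·83 ≡ 117 (mod 449)
401·117 = 46917 ≡ 221 (mod 449)
221 ≡ 221 (mod 449), so the signature is genuine.

passes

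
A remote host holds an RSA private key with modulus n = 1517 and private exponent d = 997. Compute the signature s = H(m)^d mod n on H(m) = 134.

Squares mod 1517: (H(m))^1≡134, (H(m))^2≡1269, (H(m))^4≡824, (H(m))^8≡877, (H(m))^16≡10, (H(m))^32≡100, (H(m))^64≡898, (H(m))^128≡877, (H(m))^256≡10, (H(m))^512≡100
997 = 512 + 256 + 128 + 64 + 32 + 4 + 1, so (H(m))^997 ≡ 100·10·877·898·100·824·134 ≡ 874 (mod 1517)

874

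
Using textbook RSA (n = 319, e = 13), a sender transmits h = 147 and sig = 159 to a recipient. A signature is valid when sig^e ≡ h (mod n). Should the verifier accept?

accept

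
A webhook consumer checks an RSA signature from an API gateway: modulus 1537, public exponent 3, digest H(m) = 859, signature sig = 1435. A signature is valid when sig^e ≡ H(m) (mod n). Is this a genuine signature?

genuine

sig^2 ≡ 1435^2 = 2059225 ≡ 1182
3 = 2 + 1, so sig^3 ≡ 1182·1435 ≡ 859 (mod 1537)
859 = H(m), so the signature checks out.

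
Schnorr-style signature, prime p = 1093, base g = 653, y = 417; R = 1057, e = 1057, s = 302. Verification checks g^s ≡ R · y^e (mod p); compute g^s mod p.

847

653^2 = 426409 ≡ 139
653^4 ≡ 139^2 = 19321 ≡ 740
653^8 ≡ 740^2 = 547600 ≡ 7
653^16 ≡ 7^2 = 49
653^32 ≡ 49^2 = 2401 ≡ 215
653^64 ≡ 215^2 = 46225 ≡ 319
653^128 ≡ 319^2 = 101761 ≡ 112
653^256 ≡ 112^2 = 12544 ≡ 521
302 = 256 + 32 + 8 + 4 + 2, so 653^302 ≡ 521·215·7·740·139 ≡ 847 (mod 1093)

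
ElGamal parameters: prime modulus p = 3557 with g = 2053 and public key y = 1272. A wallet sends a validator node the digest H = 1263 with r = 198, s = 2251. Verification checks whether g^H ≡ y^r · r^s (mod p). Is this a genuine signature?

Left side g^H mod p:
Squares mod 3557: 2053^1≡2053, 2053^2≡3321, 2053^4≡2341, 2053^8≡2501, 2053^16≡1795, 2053^32≡2940, 2053^64≡90, 2053^128≡986, 2053^256≡1135, 2053^512≡591, 2053^1024≡695
1263 = 1024 + 128 + 64 + 32 + 8 + 4 + 2 + 1, so 2053^1263 ≡ 695·986·90·2940·2501·2341·3321·2053 ≡ 290 (mod 3557)
Right side y^r · r^s mod p:
Squares mod 3557: 1272^1≡1272, 1272^2≡3106, 1272^4≡652, 1272^8≡1821, 1272^16≡917, 1272^32≡1437, 1272^64≡1909, 1272^128≡1913
198 = 128 + 64 + 4 + 2, so 1272^198 ≡ 1913·1909·652·3106 ≡ 366 (mod 3557)
Squares mod 3557: 198^1≡198, 198^2≡77, 198^4≡2372, 198^8≡2767, 198^16≡1625, 198^32≡1331, 198^64≡175, 198^128≡2169, 198^256≡2207, 198^512≡1316, 198^1024≡3154, 198^2048≡2344
2251 = 2048 + 128 + 64 + 8 + 2 + 1, so 198^2251 ≡ 2344·2169·175·2767·77·198 ≡ 2411 (mod 3557)
366·2411 = 882426 ≡ 290 (mod 3557)
290 ≡ 290 (mod 3557), so the signature is genuine.

genuine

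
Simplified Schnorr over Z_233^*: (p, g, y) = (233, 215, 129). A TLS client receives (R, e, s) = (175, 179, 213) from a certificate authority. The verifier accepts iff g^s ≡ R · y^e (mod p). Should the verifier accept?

accept

g^s mod p:
215^2 = 46225 ≡ 91
215^4 ≡ 91^2 = 8281 ≡ 126
215^8 ≡ 126^2 = 15876 ≡ 32
215^16 ≡ 32^2 = 1024 ≡ 92
215^32 ≡ 92^2 = 8464 ≡ 76
215^64 ≡ 76^2 = 5776 ≡ 184
215^128 ≡ 184^2 = 33856 ≡ 71
213 = 128 + 64 + 16 + 4 + 1, so 215^213 ≡ 71·184·92·126·215 ≡ 161 (mod 233)
R · y^e mod p:
129^2 = 16641 ≡ 98
129^4 ≡ 98^2 = 9604 ≡ 51
129^8 ≡ 51^2 = 2601 ≡ 38
129^16 ≡ 38^2 = 1444 ≡ 46
129^32 ≡ 46^2 = 2116 ≡ 19
129^64 ≡ 19^2 = 361 ≡ 128
129^128 ≡ 128^2 = 16384 ≡ 74
179 = 128 + 32 + 16 + 2 + 1, so 129^179 ≡ 74·19·46·98·129 ≡ 178 (mod 233)
175·178 = 31150 ≡ 161 (mod 233)
161 ≡ 161 (mod 233); signature holds.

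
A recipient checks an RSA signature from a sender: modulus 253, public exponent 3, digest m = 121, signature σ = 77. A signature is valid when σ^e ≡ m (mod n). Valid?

yes

σ^2 ≡ 77^2 = 5929 ≡ 110
3 = 2 + 1, so σ^3 ≡ 110·77 ≡ 121 (mod 253)
121 = m, so the signature checks out.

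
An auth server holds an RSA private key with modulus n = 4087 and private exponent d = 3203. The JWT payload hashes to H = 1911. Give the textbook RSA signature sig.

H^3203 mod 4087 = 2632

2632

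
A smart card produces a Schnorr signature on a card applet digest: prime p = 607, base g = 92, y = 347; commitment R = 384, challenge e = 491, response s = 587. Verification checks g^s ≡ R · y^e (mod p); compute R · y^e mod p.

259

Squares mod 607: 347^1≡347, 347^2≡223, 347^4≡562, 347^8≡204, 347^16≡340, 347^32≡270, 347^64≡60, 347^128≡565, 347^256≡550
491 = 256 + 128 + 64 + 32 + 8 + 2 + 1, so 347^491 ≡ 550·565·60·270·204·223·347 ≡ 56 (mod 607)
R · y^e ≡ 384·56 = 21504 ≡ 259 (mod 607)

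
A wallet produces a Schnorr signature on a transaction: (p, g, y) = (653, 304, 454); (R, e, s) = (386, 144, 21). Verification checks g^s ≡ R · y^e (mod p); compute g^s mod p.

304^2 = 92416 ≡ 343
304^4 ≡ 343^2 = 117649 ≡ 109
304^8 ≡ 109^2 = 11881 ≡ 127
304^16 ≡ 127^2 = 16129 ≡ 457
21 = 16 + 4 + 1, so 304^21 ≡ 457·109·304 ≡ 82 (mod 653)

82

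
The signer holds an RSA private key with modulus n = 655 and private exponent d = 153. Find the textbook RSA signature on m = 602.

332

m^2 ≡ 602^2 = 362404 ≡ 189
m^4 ≡ 189^2 = 35721 ≡ 351
m^8 ≡ 351^2 = 123201 ≡ 61
m^16 ≡ 61^2 = 3721 ≡ 446
m^32 ≡ 446^2 = 198916 ≡ 451
m^64 ≡ 451^2 = 203401 ≡ 351
m^128 ≡ 351^2 = 123201 ≡ 61
153 = 128 + 16 + 8 + 1, so m^153 ≡ 61·446·61·602 ≡ 332 (mod 655)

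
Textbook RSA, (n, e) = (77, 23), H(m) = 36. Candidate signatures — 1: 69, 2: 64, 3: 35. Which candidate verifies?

2

Candidate 1: Squares mod 77: 69^1≡69, 69^2≡64, 69^4≡15, 69^8≡71, 69^16≡36; 23 = 16 + 4 + 2 + 1, so 69^23 ≡ 36·15·64·69 ≡ 27 (mod 77)
Candidate 2: Squares mod 77: 64^1≡64, 64^2≡15, 64^4≡71, 64^8≡36, 64^16≡64; 23 = 16 + 4 + 2 + 1, so 64^23 ≡ 64·71·15·64 ≡ 36 (mod 77)
  → matches H(m) = 36
Candidate 3: Squares mod 77: 35^1≡35, 35^2≡70, 35^4≡49, 35^8≡14, 35^16≡42; 23 = 16 + 4 + 2 + 1, so 35^23 ≡ 42·49·70·35 ≡ 63 (mod 77)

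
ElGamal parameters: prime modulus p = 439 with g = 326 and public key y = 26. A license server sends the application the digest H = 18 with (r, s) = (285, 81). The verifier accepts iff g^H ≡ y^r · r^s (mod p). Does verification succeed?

Left side g^H mod p:
326^18 mod 439 = 412
Right side y^r · r^s mod p:
26^285 mod 439 = 282
285^81 mod 439 = 437
282·437 = 123234 ≡ 314 (mod 439)
412 ≠ 314, so verification fails.

fails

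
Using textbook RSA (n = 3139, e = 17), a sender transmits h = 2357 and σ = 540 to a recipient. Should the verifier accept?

reject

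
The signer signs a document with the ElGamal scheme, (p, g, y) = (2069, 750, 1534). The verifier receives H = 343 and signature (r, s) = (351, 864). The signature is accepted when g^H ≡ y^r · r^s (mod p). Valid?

no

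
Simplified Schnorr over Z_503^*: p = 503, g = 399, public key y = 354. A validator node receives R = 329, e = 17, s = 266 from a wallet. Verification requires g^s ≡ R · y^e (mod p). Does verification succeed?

g^s mod p:
Squares mod 503: 399^1≡399, 399^2≡253, 399^4≡128, 399^8≡288, 399^16≡452, 399^32≡86, 399^64≡354, 399^128≡69, 399^256≡234
266 = 256 + 8 + 2, so 399^266 ≡ 234·288·253 ≡ 488 (mod 503)
R · y^e mod p:
Squares mod 503: 354^1≡354, 354^2≡69, 354^4≡234, 354^8≡432, 354^16≡11
17 = 16 + 1, so 354^17 ≡ 11·354 ≡ 373 (mod 503)
329·373 = 122717 ≡ 488 (mod 503)
488 ≡ 488 (mod 503); signature holds.

passes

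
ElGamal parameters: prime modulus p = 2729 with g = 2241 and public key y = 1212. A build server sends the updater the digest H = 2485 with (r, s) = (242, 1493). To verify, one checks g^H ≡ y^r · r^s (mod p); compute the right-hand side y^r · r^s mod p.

1212^2 = 1468944 ≡ 742
1212^4 ≡ 742^2 = 550564 ≡ 2035
1212^8 ≡ 2035^2 = 4141225 ≡ 1332
1212^16 ≡ 1332^2 = 1774224 ≡ 374
1212^32 ≡ 374^2 = 139876 ≡ 697
1212^64 ≡ 697^2 = 485809 ≡ 47
1212^128 ≡ 47^2 = 2209
242 = 128 + 64 + 32 + 16 + 2, so 1212^242 ≡ 2209·47·697·374·742 ≡ 1651 (mod 2729)
242^2 = 58564 ≡ 1255
242^4 ≡ 1255^2 = 1575025 ≡ 392
242^8 ≡ 392^2 = 153664 ≡ 840
242^16 ≡ 840^2 = 705600 ≡ 1518
242^32 ≡ 1518^2 = 2304324 ≡ 1048
242^64 ≡ 1048^2 = 1098304 ≡ 1246
242^128 ≡ 1246^2 = 1552516 ≡ 2444
242^256 ≡ 2444^2 = 5973136 ≡ 2084
242^512 ≡ 2084^2 = 4343056 ≡ 1217
242^1024 ≡ 1217^2 = 1481089 ≡ 1971
1493 = 1024 + 256 + 128 + 64 + 16 + 4 + 1, so 242^1493 ≡ 1971·2084·2444·1246·1518·392·242 ≡ 1984 (mod 2729)
y^r · r^s ≡ 1651·1984 = 3275584 ≡ 784 (mod 2729)

784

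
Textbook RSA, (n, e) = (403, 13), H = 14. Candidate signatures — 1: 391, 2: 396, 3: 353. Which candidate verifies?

1

Candidate 1: Squares mod 403: 391^1≡391, 391^2≡144, 391^4≡183, 391^8≡40; 13 = 8 + 4 + 1, so 391^13 ≡ 40·183·391 ≡ 14 (mod 403)
  → matches H = 14
Candidate 2: Squares mod 403: 396^1≡396, 396^2≡49, 396^4≡386, 396^8≡289; 13 = 8 + 4 + 1, so 396^13 ≡ 289·386·396 ≡ 136 (mod 403)
Candidate 3: Squares mod 403: 353^1≡353, 353^2≡82, 353^4≡276, 353^8≡9; 13 = 8 + 4 + 1, so 353^13 ≡ 9·276·353 ≡ 327 (mod 403)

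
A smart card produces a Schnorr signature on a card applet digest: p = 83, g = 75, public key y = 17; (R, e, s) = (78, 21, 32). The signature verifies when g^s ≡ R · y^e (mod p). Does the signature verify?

verifies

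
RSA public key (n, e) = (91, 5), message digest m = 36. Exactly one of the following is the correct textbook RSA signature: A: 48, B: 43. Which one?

B

Candidate A: 48^2 = 2304 ≡ 29; 48^4 ≡ 29^2 = 841 ≡ 22; 5 = 4 + 1, so 48^5 ≡ 22·48 ≡ 55 (mod 91)
Candidate B: 43^2 = 1849 ≡ 29; 43^4 ≡ 29^2 = 841 ≡ 22; 5 = 4 + 1, so 43^5 ≡ 22·43 ≡ 36 (mod 91)
  → matches m = 36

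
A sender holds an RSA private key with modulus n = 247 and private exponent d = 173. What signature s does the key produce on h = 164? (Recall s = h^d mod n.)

8

Squares mod 247: h^1≡164, h^2≡220, h^4≡235, h^8≡144, h^16≡235, h^32≡144, h^64≡235, h^128≡144
173 = 128 + 32 + 8 + 4 + 1, so h^173 ≡ 144·144·144·235·164 ≡ 8 (mod 247)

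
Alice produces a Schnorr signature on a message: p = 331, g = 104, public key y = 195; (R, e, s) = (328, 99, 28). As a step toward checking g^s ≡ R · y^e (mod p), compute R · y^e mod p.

Squares mod 331: 195^1≡195, 195^2≡291, 195^4≡276, 195^8≡46, 195^16≡130, 195^32≡19, 195^64≡30
99 = 64 + 32 + 2 + 1, so 195^99 ≡ 30·19·291·195 ≡ 323 (mod 331)
R · y^e ≡ 328·323 = 105944 ≡ 24 (mod 331)

24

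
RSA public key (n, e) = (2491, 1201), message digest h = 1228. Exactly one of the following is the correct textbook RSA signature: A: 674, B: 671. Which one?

A

Candidate A: 674^1201 mod 2491 = 1228
  → matches h = 1228
Candidate B: 671^1201 mod 2491 = 2108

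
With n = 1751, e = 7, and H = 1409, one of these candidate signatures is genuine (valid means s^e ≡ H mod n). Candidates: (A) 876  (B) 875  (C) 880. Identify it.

Candidate A: Squares mod 1751: 876^1≡876, 876^2≡438, 876^4≡985; 7 = 4 + 2 + 1, so 876^7 ≡ 985·438·876 ≡ 342 (mod 1751)
Candidate B: Squares mod 1751: 875^1≡875, 875^2≡438, 875^4≡985; 7 = 4 + 2 + 1, so 875^7 ≡ 985·438·875 ≡ 1409 (mod 1751)
  → matches H = 1409
Candidate C: Squares mod 1751: 880^1≡880, 880^2≡458, 880^4≡1395; 7 = 4 + 2 + 1, so 880^7 ≡ 1395·458·880 ≡ 1704 (mod 1751)

B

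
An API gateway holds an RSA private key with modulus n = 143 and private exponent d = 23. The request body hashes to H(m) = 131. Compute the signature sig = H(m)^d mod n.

131

(H(m))^23 mod 143 = 131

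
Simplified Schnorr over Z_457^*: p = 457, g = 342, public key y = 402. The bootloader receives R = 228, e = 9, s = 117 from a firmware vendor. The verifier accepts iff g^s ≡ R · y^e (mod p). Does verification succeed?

g^s mod p:
342^2 = 116964 ≡ 429
342^4 ≡ 429^2 = 184041 ≡ 327
342^8 ≡ 327^2 = 106929 ≡ 448
342^16 ≡ 448^2 = 200704 ≡ 81
342^32 ≡ 81^2 = 6561 ≡ 163
342^64 ≡ 163^2 = 26569 ≡ 63
117 = 64 + 32 + 16 + 4 + 1, so 342^117 ≡ 63·163·81·327·342 ≡ 436 (mod 457)
R · y^e mod p:
402^2 = 161604 ≡ 283
402^4 ≡ 283^2 = 80089 ≡ 114
402^8 ≡ 114^2 = 12996 ≡ 200
9 = 8 + 1, so 402^9 ≡ 200·402 ≡ 425 (mod 457)
228·425 = 96900 ≡ 16 (mod 457)
436 ≠ 16; the check fails.

fails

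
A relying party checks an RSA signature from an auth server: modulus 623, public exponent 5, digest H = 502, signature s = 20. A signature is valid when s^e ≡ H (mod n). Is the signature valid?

s^2 ≡ 20^2 = 400
s^4 ≡ 400^2 = 160000 ≡ 512
5 = 4 + 1, so s^5 ≡ 512·20 ≡ 272 (mod 623)
s^5 mod 623 = 272, but H = 502.

invalid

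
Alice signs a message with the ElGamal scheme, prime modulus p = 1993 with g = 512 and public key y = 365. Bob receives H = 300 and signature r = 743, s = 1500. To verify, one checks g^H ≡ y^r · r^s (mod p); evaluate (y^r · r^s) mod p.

365^2 = 133225 ≡ 1687
365^4 ≡ 1687^2 = 2845969 ≡ 1958
365^8 ≡ 1958^2 = 3833764 ≡ 1225
365^16 ≡ 1225^2 = 1500625 ≡ 1889
365^32 ≡ 1889^2 = 3568321 ≡ 851
365^64 ≡ 851^2 = 724201 ≡ 742
365^128 ≡ 742^2 = 550564 ≡ 496
365^256 ≡ 496^2 = 246016 ≡ 877
365^512 ≡ 877^2 = 769129 ≡ 1824
743 = 512 + 128 + 64 + 32 + 4 + 2 + 1, so 365^743 ≡ 1824·496·742·851·1958·1687·365 ≡ 968 (mod 1993)
743^2 = 552049 ≡ 1981
743^4 ≡ 1981^2 = 3924361 ≡ 144
743^8 ≡ 144^2 = 20736 ≡ 806
743^16 ≡ 806^2 = 649636 ≡ 1911
743^32 ≡ 1911^2 = 3651921 ≡ 745
743^64 ≡ 745^2 = 555025 ≡ 971
743^128 ≡ 971^2 = 942841 ≡ 152
743^256 ≡ 152^2 = 23104 ≡ 1181
743^512 ≡ 1181^2 = 1394761 ≡ 1654
743^1024 ≡ 1654^2 = 2735716 ≡ 1320
1500 = 1024 + 256 + 128 + 64 + 16 + 8 + 4, so 743^1500 ≡ 1320·1181·152·971·1911·806·144 ≡ 1728 (mod 1993)
y^r · r^s ≡ 968·1728 = 1672704 ≡ 577 (mod 1993)

577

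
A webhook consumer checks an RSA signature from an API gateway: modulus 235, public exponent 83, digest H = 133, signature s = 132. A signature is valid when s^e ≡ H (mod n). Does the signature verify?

s^2 ≡ 132^2 = 17424 ≡ 34
s^4 ≡ 34^2 = 1156 ≡ 216
s^8 ≡ 216^2 = 46656 ≡ 126
s^16 ≡ 126^2 = 15876 ≡ 131
s^32 ≡ 131^2 = 17161 ≡ 6
s^64 ≡ 6^2 = 36
83 = 64 + 16 + 2 + 1, so s^83 ≡ 36·131·34·132 ≡ 133 (mod 235)
s^83 mod 235 = 133 matches H.

verifies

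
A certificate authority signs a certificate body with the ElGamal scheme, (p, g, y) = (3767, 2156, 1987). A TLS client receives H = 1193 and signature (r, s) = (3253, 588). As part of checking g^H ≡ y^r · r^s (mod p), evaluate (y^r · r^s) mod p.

2004

1987^2 = 3948169 ≡ 353
1987^4 ≡ 353^2 = 124609 ≡ 298
1987^8 ≡ 298^2 = 88804 ≡ 2163
1987^16 ≡ 2163^2 = 4678569 ≡ 3722
1987^32 ≡ 3722^2 = 13853284 ≡ 2025
1987^64 ≡ 2025^2 = 4100625 ≡ 2129
1987^128 ≡ 2129^2 = 4532641 ≡ 940
1987^256 ≡ 940^2 = 883600 ≡ 2122
1987^512 ≡ 2122^2 = 4502884 ≡ 1319
1987^1024 ≡ 1319^2 = 1739761 ≡ 3174
1987^2048 ≡ 3174^2 = 10074276 ≡ 1318
3253 = 2048 + 1024 + 128 + 32 + 16 + 4 + 1, so 1987^3253 ≡ 1318·3174·940·2025·3722·298·1987 ≡ 3590 (mod 3767)
3253^2 = 10582009 ≡ 506
3253^4 ≡ 506^2 = 256036 ≡ 3647
3253^8 ≡ 3647^2 = 13300609 ≡ 3099
3253^16 ≡ 3099^2 = 9603801 ≡ 1718
3253^32 ≡ 1718^2 = 2951524 ≡ 1963
3253^64 ≡ 1963^2 = 3853369 ≡ 3495
3253^128 ≡ 3495^2 = 12215025 ≡ 2411
3253^256 ≡ 2411^2 = 5812921 ≡ 440
3253^512 ≡ 440^2 = 193600 ≡ 1483
588 = 512 + 64 + 8 + 4, so 3253^588 ≡ 1483·3495·3099·3647 ≡ 691 (mod 3767)
y^r · r^s ≡ 3590·691 = 2480690 ≡ 2004 (mod 3767)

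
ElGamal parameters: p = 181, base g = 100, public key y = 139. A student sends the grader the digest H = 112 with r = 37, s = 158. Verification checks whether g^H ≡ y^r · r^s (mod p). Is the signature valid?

Left side g^H mod p:
100^2 = 10000 ≡ 45
100^4 ≡ 45^2 = 2025 ≡ 34
100^8 ≡ 34^2 = 1156 ≡ 70
100^16 ≡ 70^2 = 4900 ≡ 13
100^32 ≡ 13^2 = 169
100^64 ≡ 169^2 = 28561 ≡ 144
112 = 64 + 32 + 16, so 100^112 ≡ 144·169·13 ≡ 161 (mod 181)
Right side y^r · r^s mod p:
139^2 = 19321 ≡ 135
139^4 ≡ 135^2 = 18225 ≡ 125
139^8 ≡ 125^2 = 15625 ≡ 59
139^16 ≡ 59^2 = 3481 ≡ 42
139^32 ≡ 42^2 = 1764 ≡ 135
37 = 32 + 4 + 1, so 139^37 ≡ 135·125·139 ≡ 46 (mod 181)
37^2 = 1369 ≡ 102
37^4 ≡ 102^2 = 10404 ≡ 87
37^8 ≡ 87^2 = 7569 ≡ 148
37^16 ≡ 148^2 = 21904 ≡ 3
37^32 ≡ 3^2 = 9
37^64 ≡ 9^2 = 81
37^128 ≡ 81^2 = 6561 ≡ 45
158 = 128 + 16 + 8 + 4 + 2, so 37^158 ≡ 45·3·148·87·102 ≡ 169 (mod 181)
46·169 = 7774 ≡ 172 (mod 181)
161 ≠ 172, so verification fails.

invalid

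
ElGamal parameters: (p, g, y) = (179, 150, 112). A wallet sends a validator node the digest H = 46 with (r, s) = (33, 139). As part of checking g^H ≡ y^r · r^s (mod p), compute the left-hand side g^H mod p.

150^2 = 22500 ≡ 125
150^4 ≡ 125^2 = 15625 ≡ 52
150^8 ≡ 52^2 = 2704 ≡ 19
150^16 ≡ 19^2 = 361 ≡ 3
150^32 ≡ 3^2 = 9
46 = 32 + 8 + 4 + 2, so 150^46 ≡ 9·19·52·125 ≡ 89 (mod 179)

89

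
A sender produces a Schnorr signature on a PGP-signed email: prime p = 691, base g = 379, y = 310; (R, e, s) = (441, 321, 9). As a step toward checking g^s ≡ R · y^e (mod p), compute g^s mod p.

445

Squares mod 691: 379^1≡379, 379^2≡604, 379^4≡659, 379^8≡333
9 = 8 + 1, so 379^9 ≡ 333·379 ≡ 445 (mod 691)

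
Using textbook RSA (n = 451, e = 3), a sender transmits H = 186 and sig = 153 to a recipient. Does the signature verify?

sig^2 ≡ 153^2 = 23409 ≡ 408
3 = 2 + 1, so sig^3 ≡ 408·153 ≡ 186 (mod 451)
sig^3 mod 451 = 186 matches H.

verifies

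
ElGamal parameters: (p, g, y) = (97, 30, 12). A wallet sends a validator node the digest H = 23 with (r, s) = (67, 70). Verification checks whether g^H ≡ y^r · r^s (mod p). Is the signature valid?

invalid

Left side g^H mod p:
30^2 = 900 ≡ 27
30^4 ≡ 27^2 = 729 ≡ 50
30^8 ≡ 50^2 = 2500 ≡ 75
30^16 ≡ 75^2 = 5625 ≡ 96
23 = 16 + 4 + 2 + 1, so 30^23 ≡ 96·50·27·30 ≡ 46 (mod 97)
Right side y^r · r^s mod p:
12^2 = 144 ≡ 47
12^4 ≡ 47^2 = 2209 ≡ 75
12^8 ≡ 75^2 = 5625 ≡ 96
12^16 ≡ 96^2 = 9216 ≡ 1
12^32 ≡ 1^2 = 1
12^64 ≡ 1^2 = 1
67 = 64 + 2 + 1, so 12^67 ≡ 1·47·12 ≡ 79 (mod 97)
67^2 = 4489 ≡ 27
67^4 ≡ 27^2 = 729 ≡ 50
67^8 ≡ 50^2 = 2500 ≡ 75
67^16 ≡ 75^2 = 5625 ≡ 96
67^32 ≡ 96^2 = 9216 ≡ 1
67^64 ≡ 1^2 = 1
70 = 64 + 4 + 2, so 67^70 ≡ 1·50·27 ≡ 89 (mod 97)
79·89 = 7031 ≡ 47 (mod 97)
46 ≠ 47, so verification fails.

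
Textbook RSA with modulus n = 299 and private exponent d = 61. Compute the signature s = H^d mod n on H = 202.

Squares mod 299: H^1≡202, H^2≡140, H^4≡165, H^8≡16, H^16≡256, H^32≡55
61 = 32 + 16 + 8 + 4 + 1, so H^61 ≡ 55·256·16·165·202 ≡ 215 (mod 299)

215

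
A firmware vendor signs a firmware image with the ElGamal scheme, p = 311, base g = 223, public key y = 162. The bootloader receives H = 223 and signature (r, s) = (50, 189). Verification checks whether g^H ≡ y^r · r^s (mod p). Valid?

Left side g^H mod p:
223^2 = 49729 ≡ 280
223^4 ≡ 280^2 = 78400 ≡ 28
223^8 ≡ 28^2 = 784 ≡ 162
223^16 ≡ 162^2 = 26244 ≡ 120
223^32 ≡ 120^2 = 14400 ≡ 94
223^64 ≡ 94^2 = 8836 ≡ 128
223^128 ≡ 128^2 = 16384 ≡ 212
223 = 128 + 64 + 16 + 8 + 4 + 2 + 1, so 223^223 ≡ 212·128·120·162·28·280·223 ≡ 163 (mod 311)
Right side y^r · r^s mod p:
162^2 = 26244 ≡ 120
162^4 ≡ 120^2 = 14400 ≡ 94
162^8 ≡ 94^2 = 8836 ≡ 128
162^16 ≡ 128^2 = 16384 ≡ 212
162^32 ≡ 212^2 = 44944 ≡ 160
50 = 32 + 16 + 2, so 162^50 ≡ 160·212·120 ≡ 32 (mod 311)
50^2 = 2500 ≡ 12
50^4 ≡ 12^2 = 144
50^8 ≡ 144^2 = 20736 ≡ 210
50^16 ≡ 210^2 = 44100 ≡ 249
50^32 ≡ 249^2 = 62001 ≡ 112
50^64 ≡ 112^2 = 12544 ≡ 104
50^128 ≡ 104^2 = 10816 ≡ 242
189 = 128 + 32 + 16 + 8 + 4 + 1, so 50^189 ≡ 242·112·249·210·144·50 ≡ 100 (mod 311)
32·100 = 3200 ≡ 90 (mod 311)
163 ≠ 90, so verification fails.

no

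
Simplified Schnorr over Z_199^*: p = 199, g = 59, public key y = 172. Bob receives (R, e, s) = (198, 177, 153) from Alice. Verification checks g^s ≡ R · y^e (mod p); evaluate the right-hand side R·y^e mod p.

96

172^2 = 29584 ≡ 132
172^4 ≡ 132^2 = 17424 ≡ 111
172^8 ≡ 111^2 = 12321 ≡ 182
172^16 ≡ 182^2 = 33124 ≡ 90
172^32 ≡ 90^2 = 8100 ≡ 140
172^64 ≡ 140^2 = 19600 ≡ 98
172^128 ≡ 98^2 = 9604 ≡ 52
177 = 128 + 32 + 16 + 1, so 172^177 ≡ 52·140·90·172 ≡ 103 (mod 199)
R · y^e ≡ 198·103 = 20394 ≡ 96 (mod 199)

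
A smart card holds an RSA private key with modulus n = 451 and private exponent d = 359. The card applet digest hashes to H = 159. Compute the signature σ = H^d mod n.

H^2 ≡ 159^2 = 25281 ≡ 25
H^4 ≡ 25^2 = 625 ≡ 174
H^8 ≡ 174^2 = 30276 ≡ 59
H^16 ≡ 59^2 = 3481 ≡ 324
H^32 ≡ 324^2 = 104976 ≡ 344
H^64 ≡ 344^2 = 118336 ≡ 174
H^128 ≡ 174^2 = 30276 ≡ 59
H^256 ≡ 59^2 = 3481 ≡ 324
359 = 256 + 64 + 32 + 4 + 2 + 1, so H^359 ≡ 324·174·344·174·25·159 ≡ 295 (mod 451)

295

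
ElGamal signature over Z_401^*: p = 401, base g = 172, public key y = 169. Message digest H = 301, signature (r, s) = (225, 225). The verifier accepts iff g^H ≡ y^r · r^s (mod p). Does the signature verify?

Left side g^H mod p:
Squares mod 401: 172^1≡172, 172^2≡311, 172^4≡80, 172^8≡385, 172^16≡256, 172^32≡173, 172^64≡255, 172^128≡63, 172^256≡360
301 = 256 + 32 + 8 + 4 + 1, so 172^301 ≡ 360·173·385·80·172 ≡ 229 (mod 401)
Right side y^r · r^s mod p:
Squares mod 401: 169^1≡169, 169^2≡90, 169^4≡80, 169^8≡385, 169^16≡256, 169^32≡173, 169^64≡255, 169^128≡63
225 = 128 + 64 + 32 + 1, so 169^225 ≡ 63·255·173·169 ≡ 303 (mod 401)
Squares mod 401: 225^1≡225, 225^2≡99, 225^4≡177, 225^8≡51, 225^16≡195, 225^32≡331, 225^64≡88, 225^128≡125
225 = 128 + 64 + 32 + 1, so 225^225 ≡ 125·88·331·225 ≡ 45 (mod 401)
303·45 = 13635 ≡ 1 (mod 401)
229 ≠ 1, so verification fails.

does not verify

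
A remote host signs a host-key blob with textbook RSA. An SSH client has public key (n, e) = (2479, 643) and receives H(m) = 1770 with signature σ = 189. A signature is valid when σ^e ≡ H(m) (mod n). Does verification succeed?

fails

σ^2 ≡ 189^2 = 35721 ≡ 1015
σ^4 ≡ 1015^2 = 1030225 ≡ 1440
σ^8 ≡ 1440^2 = 2073600 ≡ 1156
σ^16 ≡ 1156^2 = 1336336 ≡ 155
σ^32 ≡ 155^2 = 24025 ≡ 1714
σ^64 ≡ 1714^2 = 2937796 ≡ 181
σ^128 ≡ 181^2 = 32761 ≡ 534
σ^256 ≡ 534^2 = 285156 ≡ 71
σ^512 ≡ 71^2 = 5041 ≡ 83
643 = 512 + 128 + 2 + 1, so σ^643 ≡ 83·534·1015·189 ≡ 1964 (mod 2479)
The recovered value 1964 does not match the digest 1770.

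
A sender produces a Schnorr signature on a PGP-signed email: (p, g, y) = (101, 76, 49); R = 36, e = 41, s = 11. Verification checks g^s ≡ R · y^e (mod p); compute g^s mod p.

Squares mod 101: 76^1≡76, 76^2≡19, 76^4≡58, 76^8≡31
11 = 8 + 2 + 1, so 76^11 ≡ 31·19·76 ≡ 21 (mod 101)

21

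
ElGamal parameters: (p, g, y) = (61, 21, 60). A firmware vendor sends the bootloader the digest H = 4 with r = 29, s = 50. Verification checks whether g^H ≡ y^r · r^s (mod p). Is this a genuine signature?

genuine

Left side g^H mod p:
21^2 = 441 ≡ 14
21^4 ≡ 14^2 = 196 ≡ 13
Right side y^r · r^s mod p:
60^2 = 3600 ≡ 1
60^4 ≡ 1^2 = 1
60^8 ≡ 1^2 = 1
60^16 ≡ 1^2 = 1
29 = 16 + 8 + 4 + 1, so 60^29 ≡ 1·1·1·60 ≡ 60 (mod 61)
29^2 = 841 ≡ 48
29^4 ≡ 48^2 = 2304 ≡ 47
29^8 ≡ 47^2 = 2209 ≡ 13
29^16 ≡ 13^2 = 169 ≡ 47
29^32 ≡ 47^2 = 2209 ≡ 13
50 = 32 + 16 + 2, so 29^50 ≡ 13·47·48 ≡ 48 (mod 61)
60·48 = 2880 ≡ 13 (mod 61)
13 ≡ 13 (mod 61), so the signature is genuine.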